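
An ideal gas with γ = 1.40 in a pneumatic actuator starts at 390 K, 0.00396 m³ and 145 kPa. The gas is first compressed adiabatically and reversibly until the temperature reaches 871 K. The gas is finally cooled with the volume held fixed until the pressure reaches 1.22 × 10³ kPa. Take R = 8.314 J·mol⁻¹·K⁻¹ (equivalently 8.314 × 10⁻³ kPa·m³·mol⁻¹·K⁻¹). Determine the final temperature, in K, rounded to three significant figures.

Reversible adiabatic, γ = 1.40: P₂ = P₁·(T₂/T₁)^(γ/(γ−1)) = 2414 kPa; V₂ = V₁·(T₁/T₂)^(1/(γ−1)) = 0.0005313 m³.
Isochoric, so P/T is constant: V₃ = V₂; T₃ = T₂·(P₃/P₂) = 440.2 K.

T₃ ≈ 440 K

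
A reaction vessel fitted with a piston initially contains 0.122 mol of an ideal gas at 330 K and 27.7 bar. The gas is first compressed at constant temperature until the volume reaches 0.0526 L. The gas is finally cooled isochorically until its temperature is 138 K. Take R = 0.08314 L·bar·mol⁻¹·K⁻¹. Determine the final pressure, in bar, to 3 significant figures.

From PV = nRT: V₁ = nRT₁/P₁ = 0.1208 L.
Isothermal, so P V is constant: T₂ = T₁; P₂ = P₁·(V₁/V₂) = 63.64 bar.
V constant ⇒ P ∝ T: V₃ = V₂; P₃ = P₂·(T₃/T₂) = 26.61 bar.

P₃ ≈ 26.6 bar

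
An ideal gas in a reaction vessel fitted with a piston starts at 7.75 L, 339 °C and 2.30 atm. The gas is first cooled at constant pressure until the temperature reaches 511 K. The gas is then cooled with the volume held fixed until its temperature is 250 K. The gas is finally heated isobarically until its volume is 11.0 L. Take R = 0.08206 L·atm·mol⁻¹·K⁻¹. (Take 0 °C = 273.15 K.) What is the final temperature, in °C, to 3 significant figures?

T₄ ≈ 152 °C

Convert: T₁ = 612.1 K.
Isobaric, so V/T is constant: P₂ = P₁; V₂ = V₁·(T₂/T₁) = 6.469 L.
Isochoric, so P/T is constant: V₃ = V₂; P₃ = P₂·(T₃/T₂) = 1.125 atm.
P constant ⇒ V ∝ T: P₄ = P₃; T₄ = T₃·(V₄/V₃) = 425.1 K.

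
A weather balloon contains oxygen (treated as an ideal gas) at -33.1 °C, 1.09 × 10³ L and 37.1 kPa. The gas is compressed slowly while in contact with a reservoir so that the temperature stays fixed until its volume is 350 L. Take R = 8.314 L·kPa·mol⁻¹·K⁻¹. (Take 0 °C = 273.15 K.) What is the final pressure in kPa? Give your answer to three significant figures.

Convert: T₁ = 240.0 K.
Isothermal, so P V is constant: T₂ = T₁; P₂ = P₁·(V₁/V₂) = 115.5 kPa.

P₂ ≈ 116 kPa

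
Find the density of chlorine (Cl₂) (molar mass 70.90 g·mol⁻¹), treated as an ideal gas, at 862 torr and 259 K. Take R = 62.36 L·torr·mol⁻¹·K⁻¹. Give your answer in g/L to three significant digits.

ρ ≈ 3.78 g/L

ρ = PM/(RT) = (862 × 70.90) / (62.36 × 259.0)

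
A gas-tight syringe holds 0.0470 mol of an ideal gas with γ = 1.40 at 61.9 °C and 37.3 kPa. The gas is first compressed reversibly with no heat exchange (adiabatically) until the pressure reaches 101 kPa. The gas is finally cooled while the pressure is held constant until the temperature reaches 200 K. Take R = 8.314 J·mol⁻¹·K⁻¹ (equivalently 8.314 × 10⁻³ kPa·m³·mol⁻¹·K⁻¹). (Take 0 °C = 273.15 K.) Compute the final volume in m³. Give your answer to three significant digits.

Convert: T₁ = 335.0 K.
From PV = nRT: V₁ = nRT₁/P₁ = 0.003510 m³.
Adiabatic (γ = 1.40), T V^(γ−1) and P V^γ constant: T₂ = T₁·(P₂/P₁)^((γ−1)/γ) = 445.4 K; V₂ = V₁·(P₁/P₂)^(1/γ) = 0.001723 m³.
Isobaric, so V/T is constant: P₃ = P₂; V₃ = V₂·(T₃/T₂) = 0.0007738 m³.

V₃ ≈ 0.000774 m³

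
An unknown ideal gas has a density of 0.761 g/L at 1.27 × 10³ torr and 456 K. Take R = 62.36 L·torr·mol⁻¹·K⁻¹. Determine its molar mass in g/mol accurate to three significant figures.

ρ = PM/(RT) ⇒ M = ρRT/P = (0.761 × 62.36 × 456.0) / 1.27e+03

M ≈ 17.0 g/mol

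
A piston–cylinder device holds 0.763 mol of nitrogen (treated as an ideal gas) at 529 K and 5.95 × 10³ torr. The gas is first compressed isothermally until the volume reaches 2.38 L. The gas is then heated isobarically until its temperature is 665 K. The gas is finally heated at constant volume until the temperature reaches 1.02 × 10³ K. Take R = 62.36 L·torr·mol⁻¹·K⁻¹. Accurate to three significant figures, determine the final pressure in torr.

From PV = nRT: V₁ = nRT₁/P₁ = 4.230 L.
T constant ⇒ Boyle's law P V = const: T₂ = T₁; P₂ = P₁·(V₁/V₂) = 1.058e+04 torr.
Isobaric, so V/T is constant: P₃ = P₂; V₃ = V₂·(T₃/T₂) = 2.992 L.
Isochoric, so P/T is constant: V₄ = V₃; P₄ = P₃·(T₄/T₃) = 1.622e+04 torr.

P₄ ≈ 1.62e+04 torr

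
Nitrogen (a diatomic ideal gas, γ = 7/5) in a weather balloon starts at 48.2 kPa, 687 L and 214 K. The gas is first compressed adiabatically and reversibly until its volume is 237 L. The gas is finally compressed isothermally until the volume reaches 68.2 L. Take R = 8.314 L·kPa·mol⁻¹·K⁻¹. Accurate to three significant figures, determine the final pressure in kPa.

P₃ ≈ 743 kPa

Adiabatic (γ = 7/5), T V^(γ−1) and P V^γ constant: T₂ = T₁·(V₁/V₂)^(γ−1) = 327.6 K; P₂ = P₁·(V₁/V₂)^γ = 213.9 kPa.
T constant ⇒ Boyle's law P V = const: T₃ = T₂; P₃ = P₂·(V₂/V₃) = 743.2 kPa.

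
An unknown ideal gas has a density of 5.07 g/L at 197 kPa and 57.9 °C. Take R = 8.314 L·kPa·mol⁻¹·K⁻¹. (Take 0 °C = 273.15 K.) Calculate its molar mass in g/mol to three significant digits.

M ≈ 70.8 g/mol

ρ = PM/(RT) ⇒ M = ρRT/P = (5.07 × 8.314 × 331.0) / 197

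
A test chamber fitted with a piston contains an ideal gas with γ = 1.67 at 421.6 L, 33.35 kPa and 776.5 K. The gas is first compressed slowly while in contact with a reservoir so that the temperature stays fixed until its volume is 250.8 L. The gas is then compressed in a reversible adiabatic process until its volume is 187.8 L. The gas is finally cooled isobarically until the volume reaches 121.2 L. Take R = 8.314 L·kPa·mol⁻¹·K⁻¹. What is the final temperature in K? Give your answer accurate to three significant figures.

T₄ ≈ 608 K

Isothermal, so P V is constant: T₂ = T₁; P₂ = P₁·(V₁/V₂) = 56.06 kPa.
Adiabatic (γ = 1.67), T V^(γ−1) and P V^γ constant: T₃ = T₂·(V₂/V₃)^(γ−1) = 942.6 K; P₃ = P₂·(V₂/V₃)^γ = 90.88 kPa.
Isobaric, so V/T is constant: P₄ = P₃; T₄ = T₃·(V₄/V₃) = 608.3 K.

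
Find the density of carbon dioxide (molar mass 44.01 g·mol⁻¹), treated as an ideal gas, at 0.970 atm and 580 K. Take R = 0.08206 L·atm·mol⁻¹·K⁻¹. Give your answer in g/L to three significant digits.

ρ ≈ 0.897 g/L

ρ = PM/(RT) = (0.970 × 44.01) / (0.08206 × 580.0)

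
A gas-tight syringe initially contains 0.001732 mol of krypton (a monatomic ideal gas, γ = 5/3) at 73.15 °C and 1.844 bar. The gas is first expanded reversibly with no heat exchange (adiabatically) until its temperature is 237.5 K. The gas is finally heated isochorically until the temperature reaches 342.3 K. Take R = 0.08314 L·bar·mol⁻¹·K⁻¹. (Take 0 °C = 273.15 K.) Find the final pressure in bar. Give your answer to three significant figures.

P₃ ≈ 1.04 bar

Convert: T₁ = 346.3 K.
From PV = nRT: V₁ = nRT₁/P₁ = 0.02704 L.
Reversible adiabatic, γ = 5/3: P₂ = P₁·(T₂/T₁)^(γ/(γ−1)) = 0.7183 bar; V₂ = V₁·(T₁/T₂)^(1/(γ−1)) = 0.04761 L.
Isochoric, so P/T is constant: V₃ = V₂; P₃ = P₂·(T₃/T₂) = 1.035 bar.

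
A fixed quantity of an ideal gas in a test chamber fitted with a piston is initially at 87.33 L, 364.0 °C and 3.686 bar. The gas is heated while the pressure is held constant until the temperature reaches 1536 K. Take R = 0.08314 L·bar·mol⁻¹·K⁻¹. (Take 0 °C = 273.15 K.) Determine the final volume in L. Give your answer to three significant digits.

Convert: T₁ = 637.1 K.
Isobaric, so V/T is constant: P₂ = P₁; V₂ = V₁·(T₂/T₁) = 210.5 L.

V₂ ≈ 211 L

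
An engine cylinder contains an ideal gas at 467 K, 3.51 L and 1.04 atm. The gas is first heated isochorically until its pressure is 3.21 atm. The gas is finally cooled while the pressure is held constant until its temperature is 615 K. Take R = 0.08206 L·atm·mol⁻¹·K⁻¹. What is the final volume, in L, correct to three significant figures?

Isochoric, so P/T is constant: V₂ = V₁; T₂ = T₁·(P₂/P₁) = 1441 K.
P constant ⇒ V ∝ T: P₃ = P₂; V₃ = V₂·(T₃/T₂) = 1.498 L.

V₃ ≈ 1.50 L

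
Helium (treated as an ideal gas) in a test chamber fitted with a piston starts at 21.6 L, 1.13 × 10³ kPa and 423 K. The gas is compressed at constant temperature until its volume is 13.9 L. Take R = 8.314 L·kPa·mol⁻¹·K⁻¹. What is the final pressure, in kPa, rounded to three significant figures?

P₂ ≈ 1.76e+03 kPa

T constant ⇒ Boyle's law P V = const: T₂ = T₁; P₂ = P₁·(V₁/V₂) = 1756 kPa.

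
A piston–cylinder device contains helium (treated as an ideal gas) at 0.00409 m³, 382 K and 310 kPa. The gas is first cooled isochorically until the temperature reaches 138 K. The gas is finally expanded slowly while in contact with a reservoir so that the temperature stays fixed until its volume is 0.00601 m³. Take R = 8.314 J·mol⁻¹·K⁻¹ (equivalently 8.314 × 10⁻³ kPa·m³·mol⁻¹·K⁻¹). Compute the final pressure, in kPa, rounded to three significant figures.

V constant ⇒ P ∝ T: V₂ = V₁; P₂ = P₁·(T₂/T₁) = 112.0 kPa.
T constant ⇒ Boyle's law P V = const: T₃ = T₂; P₃ = P₂·(V₂/V₃) = 76.21 kPa.

P₃ ≈ 76.2 kPa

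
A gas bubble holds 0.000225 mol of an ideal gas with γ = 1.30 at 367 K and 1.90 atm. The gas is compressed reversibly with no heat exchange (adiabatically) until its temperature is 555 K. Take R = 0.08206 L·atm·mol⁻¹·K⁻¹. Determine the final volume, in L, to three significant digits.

From PV = nRT: V₁ = nRT₁/P₁ = 0.003566 L.
Adiabatic (γ = 1.30), T V^(γ−1) and P V^γ constant: P₂ = P₁·(T₂/T₁)^(γ/(γ−1)) = 11.41 atm; V₂ = V₁·(T₁/T₂)^(1/(γ−1)) = 0.0008984 L.

V₂ ≈ 0.000898 L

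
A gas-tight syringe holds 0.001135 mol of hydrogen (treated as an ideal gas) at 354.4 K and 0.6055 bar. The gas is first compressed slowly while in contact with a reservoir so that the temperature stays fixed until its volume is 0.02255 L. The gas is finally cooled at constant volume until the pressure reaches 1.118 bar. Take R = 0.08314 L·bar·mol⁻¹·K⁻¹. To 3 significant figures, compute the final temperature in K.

T₃ ≈ 267 K

From PV = nRT: V₁ = nRT₁/P₁ = 0.05523 L.
T constant ⇒ Boyle's law P V = const: T₂ = T₁; P₂ = P₁·(V₁/V₂) = 1.483 bar.
V constant ⇒ P ∝ T: V₃ = V₂; T₃ = T₂·(P₃/P₂) = 267.2 K.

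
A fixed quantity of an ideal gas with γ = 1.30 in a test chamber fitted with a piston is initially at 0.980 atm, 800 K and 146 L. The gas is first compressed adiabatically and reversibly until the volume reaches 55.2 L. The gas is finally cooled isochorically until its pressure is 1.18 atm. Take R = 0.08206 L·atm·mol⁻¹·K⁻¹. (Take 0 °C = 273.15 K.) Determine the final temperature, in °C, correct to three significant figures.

T₃ ≈ 91.0 °C

Reversible adiabatic, γ = 1.30: T₂ = T₁·(V₁/V₂)^(γ−1) = 1071 K; P₂ = P₁·(V₁/V₂)^γ = 3.470 atm.
V constant ⇒ P ∝ T: V₃ = V₂; T₃ = T₂·(P₃/P₂) = 364.2 K.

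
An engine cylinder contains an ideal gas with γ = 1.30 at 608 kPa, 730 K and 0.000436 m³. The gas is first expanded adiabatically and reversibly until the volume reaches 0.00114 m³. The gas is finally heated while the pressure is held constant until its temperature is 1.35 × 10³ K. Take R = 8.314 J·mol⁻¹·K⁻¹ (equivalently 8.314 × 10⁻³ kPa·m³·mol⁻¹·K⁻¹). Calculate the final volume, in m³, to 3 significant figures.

V₃ ≈ 0.00281 m³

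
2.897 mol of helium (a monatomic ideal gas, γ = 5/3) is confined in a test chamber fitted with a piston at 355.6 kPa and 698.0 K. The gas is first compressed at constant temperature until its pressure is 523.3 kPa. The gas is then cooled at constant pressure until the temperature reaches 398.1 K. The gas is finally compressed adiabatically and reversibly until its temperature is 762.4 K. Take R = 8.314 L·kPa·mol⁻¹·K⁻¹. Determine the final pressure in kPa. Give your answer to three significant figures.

From PV = nRT: V₁ = nRT₁/P₁ = 47.28 L.
Isothermal, so P V is constant: T₂ = T₁; V₂ = V₁·(P₁/P₂) = 32.13 L.
P constant ⇒ V ∝ T: P₃ = P₂; V₃ = V₂·(T₃/T₂) = 18.32 L.
Reversible adiabatic, γ = 5/3: P₄ = P₃·(T₄/T₃)^(γ/(γ−1)) = 2656 kPa; V₄ = V₃·(T₃/T₄)^(1/(γ−1)) = 6.914 L.

P₄ ≈ 2.66e+03 kPa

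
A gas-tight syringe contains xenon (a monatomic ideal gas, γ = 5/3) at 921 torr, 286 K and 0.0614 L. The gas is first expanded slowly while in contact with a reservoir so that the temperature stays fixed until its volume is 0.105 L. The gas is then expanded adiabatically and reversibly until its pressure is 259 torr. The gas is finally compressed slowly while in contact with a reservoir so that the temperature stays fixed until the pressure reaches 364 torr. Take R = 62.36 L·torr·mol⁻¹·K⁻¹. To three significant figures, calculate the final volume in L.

V₄ ≈ 0.116 L

T constant ⇒ Boyle's law P V = const: T₂ = T₁; P₂ = P₁·(V₁/V₂) = 538.6 torr.
Adiabatic (γ = 5/3), T V^(γ−1) and P V^γ constant: T₃ = T₂·(P₃/P₂)^((γ−1)/γ) = 213.4 K; V₃ = V₂·(P₂/P₃)^(1/γ) = 0.1629 L.
T constant ⇒ Boyle's law P V = const: T₄ = T₃; V₄ = V₃·(P₃/P₄) = 0.1159 L.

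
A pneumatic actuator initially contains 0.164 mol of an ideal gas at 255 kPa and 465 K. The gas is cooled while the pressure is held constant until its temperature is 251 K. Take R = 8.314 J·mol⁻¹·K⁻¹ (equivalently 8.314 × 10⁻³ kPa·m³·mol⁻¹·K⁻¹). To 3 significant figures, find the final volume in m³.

From PV = nRT: V₁ = nRT₁/P₁ = 0.002486 m³.
Isobaric, so V/T is constant: P₂ = P₁; V₂ = V₁·(T₂/T₁) = 0.001342 m³.

V₂ ≈ 0.00134 m³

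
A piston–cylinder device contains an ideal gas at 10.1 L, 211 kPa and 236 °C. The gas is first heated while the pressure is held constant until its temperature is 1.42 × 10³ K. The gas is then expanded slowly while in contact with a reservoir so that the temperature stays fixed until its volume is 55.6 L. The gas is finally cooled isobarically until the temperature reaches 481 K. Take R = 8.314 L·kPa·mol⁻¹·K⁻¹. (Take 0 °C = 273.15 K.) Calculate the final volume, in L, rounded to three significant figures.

V₄ ≈ 18.8 L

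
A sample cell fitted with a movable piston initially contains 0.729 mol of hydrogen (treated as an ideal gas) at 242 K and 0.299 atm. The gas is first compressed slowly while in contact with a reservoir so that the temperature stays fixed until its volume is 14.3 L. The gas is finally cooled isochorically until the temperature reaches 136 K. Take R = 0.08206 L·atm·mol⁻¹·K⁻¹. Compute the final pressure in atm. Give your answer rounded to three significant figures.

From PV = nRT: V₁ = nRT₁/P₁ = 48.42 L.
T constant ⇒ Boyle's law P V = const: T₂ = T₁; P₂ = P₁·(V₁/V₂) = 1.012 atm.
V constant ⇒ P ∝ T: V₃ = V₂; P₃ = P₂·(T₃/T₂) = 0.5689 atm.

P₃ ≈ 0.569 atm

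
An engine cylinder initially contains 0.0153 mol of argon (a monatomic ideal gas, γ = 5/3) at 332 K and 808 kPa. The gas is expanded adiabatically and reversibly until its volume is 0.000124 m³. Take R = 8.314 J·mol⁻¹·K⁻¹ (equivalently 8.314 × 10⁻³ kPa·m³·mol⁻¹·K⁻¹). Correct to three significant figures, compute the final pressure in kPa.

From PV = nRT: V₁ = nRT₁/P₁ = 5.227e-05 m³.
Reversible adiabatic, γ = 5/3: T₂ = T₁·(V₁/V₂)^(γ−1) = 186.6 K; P₂ = P₁·(V₁/V₂)^γ = 191.5 kPa.

P₂ ≈ 191 kPa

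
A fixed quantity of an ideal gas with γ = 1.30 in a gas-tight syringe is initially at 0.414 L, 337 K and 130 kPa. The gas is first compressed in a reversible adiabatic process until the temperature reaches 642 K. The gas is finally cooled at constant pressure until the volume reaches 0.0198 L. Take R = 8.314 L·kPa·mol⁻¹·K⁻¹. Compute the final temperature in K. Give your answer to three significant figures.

Reversible adiabatic, γ = 1.30: P₂ = P₁·(T₂/T₁)^(γ/(γ−1)) = 2123 kPa; V₂ = V₁·(T₁/T₂)^(1/(γ−1)) = 0.04830 L.
Isobaric, so V/T is constant: P₃ = P₂; T₃ = T₂·(V₃/V₂) = 263.2 K.

T₃ ≈ 263 K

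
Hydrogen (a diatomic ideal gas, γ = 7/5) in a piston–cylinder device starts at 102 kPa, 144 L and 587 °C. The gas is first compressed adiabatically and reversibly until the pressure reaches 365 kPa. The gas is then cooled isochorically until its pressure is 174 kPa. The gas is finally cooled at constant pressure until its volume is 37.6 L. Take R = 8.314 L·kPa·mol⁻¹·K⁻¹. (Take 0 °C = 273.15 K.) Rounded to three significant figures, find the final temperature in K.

Convert: T₁ = 860.1 K.
Reversible adiabatic, γ = 7/5: T₂ = T₁·(P₂/P₁)^((γ−1)/γ) = 1238 K; V₂ = V₁·(P₁/P₂)^(1/γ) = 57.93 L.
Isochoric, so P/T is constant: V₃ = V₂; T₃ = T₂·(P₃/P₂) = 590.2 K.
Isobaric, so V/T is constant: P₄ = P₃; T₄ = T₃·(V₄/V₃) = 383.1 K.

T₄ ≈ 383 K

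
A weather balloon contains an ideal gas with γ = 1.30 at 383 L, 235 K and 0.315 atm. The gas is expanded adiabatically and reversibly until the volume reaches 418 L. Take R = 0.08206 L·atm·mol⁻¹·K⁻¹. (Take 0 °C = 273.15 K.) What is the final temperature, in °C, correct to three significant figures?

T₂ ≈ -44.2 °C

Adiabatic (γ = 1.30), T V^(γ−1) and P V^γ constant: T₂ = T₁·(V₁/V₂)^(γ−1) = 228.9 K; P₂ = P₁·(V₁/V₂)^γ = 0.2812 atm.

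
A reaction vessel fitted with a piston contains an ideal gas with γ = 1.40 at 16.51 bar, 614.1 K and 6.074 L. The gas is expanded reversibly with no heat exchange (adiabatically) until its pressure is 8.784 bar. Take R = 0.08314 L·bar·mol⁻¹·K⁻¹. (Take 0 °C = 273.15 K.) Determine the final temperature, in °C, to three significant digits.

Reversible adiabatic, γ = 1.40: T₂ = T₁·(P₂/P₁)^((γ−1)/γ) = 512.8 K; V₂ = V₁·(P₁/P₂)^(1/γ) = 9.533 L.

T₂ ≈ 240 °C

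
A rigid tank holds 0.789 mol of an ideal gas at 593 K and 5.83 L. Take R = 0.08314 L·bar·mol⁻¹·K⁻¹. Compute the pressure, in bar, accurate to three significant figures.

P ≈ 6.67 bar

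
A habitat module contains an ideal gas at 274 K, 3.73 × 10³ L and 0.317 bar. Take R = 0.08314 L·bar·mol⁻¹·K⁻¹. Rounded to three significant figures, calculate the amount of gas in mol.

PV = nRT ⇒ n = PV/(RT) = (0.317 × 3.73e+03) / (0.08314 × 274)

n ≈ 51.9 mol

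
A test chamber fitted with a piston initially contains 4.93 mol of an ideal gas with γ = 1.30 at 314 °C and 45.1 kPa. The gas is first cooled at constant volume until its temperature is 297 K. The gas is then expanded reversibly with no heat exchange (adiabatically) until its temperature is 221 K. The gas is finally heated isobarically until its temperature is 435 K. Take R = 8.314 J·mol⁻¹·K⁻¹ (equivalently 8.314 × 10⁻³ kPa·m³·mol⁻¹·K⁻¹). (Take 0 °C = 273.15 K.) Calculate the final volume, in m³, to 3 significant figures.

V₄ ≈ 2.81 m³

Convert: T₁ = 587.1 K.
From PV = nRT: V₁ = nRT₁/P₁ = 0.5336 m³.
V constant ⇒ P ∝ T: V₂ = V₁; P₂ = P₁·(T₂/T₁) = 22.81 kPa.
Reversible adiabatic, γ = 1.30: P₃ = P₂·(T₃/T₂)^(γ/(γ−1)) = 6.338 kPa; V₃ = V₂·(T₂/T₃)^(1/(γ−1)) = 1.429 m³.
P constant ⇒ V ∝ T: P₄ = P₃; V₄ = V₃·(T₄/T₃) = 2.813 m³.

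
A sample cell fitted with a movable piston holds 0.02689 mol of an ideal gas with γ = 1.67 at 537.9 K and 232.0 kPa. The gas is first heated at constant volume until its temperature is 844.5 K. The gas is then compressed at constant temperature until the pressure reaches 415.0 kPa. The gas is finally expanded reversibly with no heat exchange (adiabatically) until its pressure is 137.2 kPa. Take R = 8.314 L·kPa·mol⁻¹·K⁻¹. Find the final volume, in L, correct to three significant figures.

From PV = nRT: V₁ = nRT₁/P₁ = 0.5183 L.
V constant ⇒ P ∝ T: V₂ = V₁; P₂ = P₁·(T₂/T₁) = 364.2 kPa.
T constant ⇒ Boyle's law P V = const: T₃ = T₂; V₃ = V₂·(P₂/P₃) = 0.4549 L.
Reversible adiabatic, γ = 1.67: T₄ = T₃·(P₄/P₃)^((γ−1)/γ) = 541.7 K; V₄ = V₃·(P₃/P₄)^(1/γ) = 0.8827 L.

V₄ ≈ 0.883 L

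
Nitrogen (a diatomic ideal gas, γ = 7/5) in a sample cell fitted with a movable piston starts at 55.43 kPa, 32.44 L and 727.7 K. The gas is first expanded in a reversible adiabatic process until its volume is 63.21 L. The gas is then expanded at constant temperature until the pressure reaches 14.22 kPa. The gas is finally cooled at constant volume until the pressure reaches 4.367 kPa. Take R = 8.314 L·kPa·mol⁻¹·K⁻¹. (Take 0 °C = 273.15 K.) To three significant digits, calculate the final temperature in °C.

Adiabatic (γ = 7/5), T V^(γ−1) and P V^γ constant: T₂ = T₁·(V₁/V₂)^(γ−1) = 557.3 K; P₂ = P₁·(V₁/V₂)^γ = 21.79 kPa.
Isothermal, so P V is constant: T₃ = T₂; V₃ = V₂·(P₂/P₃) = 96.84 L.
Isochoric, so P/T is constant: V₄ = V₃; T₄ = T₃·(P₄/P₃) = 171.1 K.

T₄ ≈ -102 °C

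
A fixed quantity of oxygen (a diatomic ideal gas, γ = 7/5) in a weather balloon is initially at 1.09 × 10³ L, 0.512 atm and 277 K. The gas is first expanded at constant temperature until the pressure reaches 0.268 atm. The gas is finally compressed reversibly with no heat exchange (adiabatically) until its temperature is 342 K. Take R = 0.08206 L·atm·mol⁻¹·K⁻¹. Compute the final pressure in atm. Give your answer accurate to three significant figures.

T constant ⇒ Boyle's law P V = const: T₂ = T₁; V₂ = V₁·(P₁/P₂) = 2082 L.
Adiabatic (γ = 7/5), T V^(γ−1) and P V^γ constant: P₃ = P₂·(T₃/T₂)^(γ/(γ−1)) = 0.5605 atm; V₃ = V₂·(T₂/T₃)^(1/(γ−1)) = 1229 L.

P₃ ≈ 0.560 atm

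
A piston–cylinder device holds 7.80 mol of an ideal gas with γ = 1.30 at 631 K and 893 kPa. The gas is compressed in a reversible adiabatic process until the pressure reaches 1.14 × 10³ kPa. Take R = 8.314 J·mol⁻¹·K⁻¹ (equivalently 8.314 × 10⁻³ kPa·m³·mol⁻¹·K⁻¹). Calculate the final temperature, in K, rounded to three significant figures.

T₂ ≈ 668 K

From PV = nRT: V₁ = nRT₁/P₁ = 0.04582 m³.
Adiabatic (γ = 1.30), T V^(γ−1) and P V^γ constant: T₂ = T₁·(P₂/P₁)^((γ−1)/γ) = 667.6 K; V₂ = V₁·(P₁/P₂)^(1/γ) = 0.03798 m³.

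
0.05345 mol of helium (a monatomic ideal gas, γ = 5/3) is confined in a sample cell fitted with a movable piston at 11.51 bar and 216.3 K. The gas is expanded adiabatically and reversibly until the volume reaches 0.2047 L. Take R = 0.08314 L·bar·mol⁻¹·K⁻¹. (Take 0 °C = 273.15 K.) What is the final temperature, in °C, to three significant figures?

T₂ ≈ -154 °C

From PV = nRT: V₁ = nRT₁/P₁ = 0.08351 L.
Adiabatic (γ = 5/3), T V^(γ−1) and P V^γ constant: T₂ = T₁·(V₁/V₂)^(γ−1) = 119.0 K; P₂ = P₁·(V₁/V₂)^γ = 2.583 bar.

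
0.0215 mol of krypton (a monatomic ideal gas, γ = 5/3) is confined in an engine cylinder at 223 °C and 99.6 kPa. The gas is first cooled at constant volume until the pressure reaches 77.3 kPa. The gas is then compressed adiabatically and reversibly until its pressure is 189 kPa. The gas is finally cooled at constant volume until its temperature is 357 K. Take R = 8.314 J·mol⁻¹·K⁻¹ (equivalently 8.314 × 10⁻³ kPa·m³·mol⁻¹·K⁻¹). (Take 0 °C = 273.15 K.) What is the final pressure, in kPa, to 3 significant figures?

P₄ ≈ 123 kPa

Convert: T₁ = 496.1 K.
From PV = nRT: V₁ = nRT₁/P₁ = 0.0008904 m³.
Isochoric, so P/T is constant: V₂ = V₁; T₂ = T₁·(P₂/P₁) = 385.1 K.
Adiabatic (γ = 5/3), T V^(γ−1) and P V^γ constant: T₃ = T₂·(P₃/P₂)^((γ−1)/γ) = 550.6 K; V₃ = V₂·(P₂/P₃)^(1/γ) = 0.0005208 m³.
Isochoric, so P/T is constant: V₄ = V₃; P₄ = P₃·(T₄/T₃) = 122.5 kPa.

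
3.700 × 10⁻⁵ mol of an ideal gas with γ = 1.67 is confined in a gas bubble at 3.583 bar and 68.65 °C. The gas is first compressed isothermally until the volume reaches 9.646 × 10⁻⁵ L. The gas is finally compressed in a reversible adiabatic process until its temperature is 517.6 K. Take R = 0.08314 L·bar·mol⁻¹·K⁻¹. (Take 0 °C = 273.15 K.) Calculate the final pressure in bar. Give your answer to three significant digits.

P₃ ≈ 30.7 bar

Convert: T₁ = 341.8 K.
From PV = nRT: V₁ = nRT₁/P₁ = 0.0002935 L.
T constant ⇒ Boyle's law P V = const: T₂ = T₁; P₂ = P₁·(V₁/V₂) = 10.90 bar.
Reversible adiabatic, γ = 1.67: P₃ = P₂·(T₃/T₂)^(γ/(γ−1)) = 30.67 bar; V₃ = V₂·(T₂/T₃)^(1/(γ−1)) = 5.192e-05 L.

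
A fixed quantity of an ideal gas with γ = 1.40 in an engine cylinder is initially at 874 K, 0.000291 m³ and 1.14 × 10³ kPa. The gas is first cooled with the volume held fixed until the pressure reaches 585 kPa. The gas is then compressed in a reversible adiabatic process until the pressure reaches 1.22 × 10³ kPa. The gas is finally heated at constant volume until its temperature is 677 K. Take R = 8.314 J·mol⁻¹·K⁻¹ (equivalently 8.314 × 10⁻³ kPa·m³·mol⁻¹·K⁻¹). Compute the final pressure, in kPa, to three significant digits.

V constant ⇒ P ∝ T: V₂ = V₁; T₂ = T₁·(P₂/P₁) = 448.5 K.
Reversible adiabatic, γ = 1.40: T₃ = T₂·(P₃/P₂)^((γ−1)/γ) = 553.3 K; V₃ = V₂·(P₂/P₃)^(1/γ) = 0.0001721 m³.
Isochoric, so P/T is constant: V₄ = V₃; P₄ = P₃·(T₄/T₃) = 1493 kPa.

P₄ ≈ 1.49e+03 kPa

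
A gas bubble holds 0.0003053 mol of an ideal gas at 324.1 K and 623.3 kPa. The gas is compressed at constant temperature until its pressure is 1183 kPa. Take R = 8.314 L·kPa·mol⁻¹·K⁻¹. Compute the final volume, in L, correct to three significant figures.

V₂ ≈ 0.000695 L

From PV = nRT: V₁ = nRT₁/P₁ = 0.001320 L.
T constant ⇒ Boyle's law P V = const: T₂ = T₁; V₂ = V₁·(P₁/P₂) = 0.0006954 L.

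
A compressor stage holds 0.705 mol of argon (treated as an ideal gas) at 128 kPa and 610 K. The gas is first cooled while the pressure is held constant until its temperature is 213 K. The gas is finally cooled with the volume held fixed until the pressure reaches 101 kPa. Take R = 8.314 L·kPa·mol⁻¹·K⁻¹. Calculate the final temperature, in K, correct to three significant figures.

T₃ ≈ 168 K

From PV = nRT: V₁ = nRT₁/P₁ = 27.93 L.
P constant ⇒ V ∝ T: P₂ = P₁; V₂ = V₁·(T₂/T₁) = 9.754 L.
Isochoric, so P/T is constant: V₃ = V₂; T₃ = T₂·(P₃/P₂) = 168.1 K.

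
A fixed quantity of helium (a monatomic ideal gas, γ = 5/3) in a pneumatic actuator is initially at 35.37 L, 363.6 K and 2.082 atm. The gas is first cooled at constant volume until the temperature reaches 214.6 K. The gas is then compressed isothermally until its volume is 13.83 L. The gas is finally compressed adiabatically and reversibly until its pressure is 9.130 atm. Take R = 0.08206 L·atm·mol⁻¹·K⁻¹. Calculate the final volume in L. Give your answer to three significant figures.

V₄ ≈ 7.29 L

V constant ⇒ P ∝ T: V₂ = V₁; P₂ = P₁·(T₂/T₁) = 1.229 atm.
Isothermal, so P V is constant: T₃ = T₂; P₃ = P₂·(V₂/V₃) = 3.143 atm.
Adiabatic (γ = 5/3), T V^(γ−1) and P V^γ constant: T₄ = T₃·(P₄/P₃)^((γ−1)/γ) = 328.8 K; V₄ = V₃·(P₃/P₄)^(1/γ) = 7.293 L.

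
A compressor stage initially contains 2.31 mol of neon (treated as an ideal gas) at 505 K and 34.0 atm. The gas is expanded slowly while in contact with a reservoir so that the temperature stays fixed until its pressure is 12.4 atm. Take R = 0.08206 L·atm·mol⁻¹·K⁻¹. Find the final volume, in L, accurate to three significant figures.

From PV = nRT: V₁ = nRT₁/P₁ = 2.816 L.
Isothermal, so P V is constant: T₂ = T₁; V₂ = V₁·(P₁/P₂) = 7.720 L.

V₂ ≈ 7.72 L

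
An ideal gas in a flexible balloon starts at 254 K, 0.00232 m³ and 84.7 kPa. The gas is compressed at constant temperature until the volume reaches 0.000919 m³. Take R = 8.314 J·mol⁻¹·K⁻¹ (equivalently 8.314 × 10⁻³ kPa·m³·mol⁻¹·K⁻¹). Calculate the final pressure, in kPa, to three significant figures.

P₂ ≈ 214 kPa

T constant ⇒ Boyle's law P V = const: T₂ = T₁; P₂ = P₁·(V₁/V₂) = 213.8 kPa.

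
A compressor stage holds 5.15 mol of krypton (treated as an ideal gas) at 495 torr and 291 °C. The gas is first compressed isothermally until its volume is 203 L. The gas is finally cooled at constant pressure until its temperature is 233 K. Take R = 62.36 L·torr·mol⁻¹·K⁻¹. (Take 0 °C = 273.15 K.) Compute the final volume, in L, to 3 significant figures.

Convert: T₁ = 564.1 K.
From PV = nRT: V₁ = nRT₁/P₁ = 366.0 L.
Isothermal, so P V is constant: T₂ = T₁; P₂ = P₁·(V₁/V₂) = 892.5 torr.
P constant ⇒ V ∝ T: P₃ = P₂; V₃ = V₂·(T₃/T₂) = 83.84 L.

V₃ ≈ 83.8 L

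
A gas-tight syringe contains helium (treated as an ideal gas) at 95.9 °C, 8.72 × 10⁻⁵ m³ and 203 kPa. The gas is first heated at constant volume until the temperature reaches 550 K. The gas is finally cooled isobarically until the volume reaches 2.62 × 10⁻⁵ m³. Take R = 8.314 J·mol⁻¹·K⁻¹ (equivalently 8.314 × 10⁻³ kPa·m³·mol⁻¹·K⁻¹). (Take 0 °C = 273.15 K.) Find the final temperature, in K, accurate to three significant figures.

T₃ ≈ 165 K

Convert: T₁ = 369.0 K.
Isochoric, so P/T is constant: V₂ = V₁; P₂ = P₁·(T₂/T₁) = 302.5 kPa.
P constant ⇒ V ∝ T: P₃ = P₂; T₃ = T₂·(V₃/V₂) = 165.3 K.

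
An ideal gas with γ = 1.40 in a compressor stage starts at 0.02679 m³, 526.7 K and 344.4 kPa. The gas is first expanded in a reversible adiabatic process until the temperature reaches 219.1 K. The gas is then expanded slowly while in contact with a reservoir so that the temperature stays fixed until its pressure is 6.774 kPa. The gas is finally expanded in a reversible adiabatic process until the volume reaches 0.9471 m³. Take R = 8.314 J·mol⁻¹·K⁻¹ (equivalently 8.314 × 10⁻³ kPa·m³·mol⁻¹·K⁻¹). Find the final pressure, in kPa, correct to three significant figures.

Reversible adiabatic, γ = 1.40: P₂ = P₁·(T₂/T₁)^(γ/(γ−1)) = 15.99 kPa; V₂ = V₁·(T₁/T₂)^(1/(γ−1)) = 0.2400 m³.
Isothermal, so P V is constant: T₃ = T₂; V₃ = V₂·(P₂/P₃) = 0.5666 m³.
Adiabatic (γ = 1.40), T V^(γ−1) and P V^γ constant: T₄ = T₃·(V₃/V₄)^(γ−1) = 178.4 K; P₄ = P₃·(V₃/V₄)^γ = 3.300 kPa.

P₄ ≈ 3.30 kPa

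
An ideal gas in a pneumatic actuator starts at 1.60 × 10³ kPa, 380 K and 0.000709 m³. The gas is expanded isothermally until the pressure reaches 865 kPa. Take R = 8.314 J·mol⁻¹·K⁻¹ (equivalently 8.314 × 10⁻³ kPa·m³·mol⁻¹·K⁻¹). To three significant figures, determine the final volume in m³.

Isothermal, so P V is constant: T₂ = T₁; V₂ = V₁·(P₁/P₂) = 0.001311 m³.

V₂ ≈ 0.00131 m³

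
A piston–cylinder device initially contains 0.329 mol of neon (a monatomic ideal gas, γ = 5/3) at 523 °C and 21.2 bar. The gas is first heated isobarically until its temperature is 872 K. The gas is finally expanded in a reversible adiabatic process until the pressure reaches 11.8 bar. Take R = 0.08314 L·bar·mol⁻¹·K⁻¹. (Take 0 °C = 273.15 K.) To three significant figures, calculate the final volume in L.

Convert: T₁ = 796.1 K.
From PV = nRT: V₁ = nRT₁/P₁ = 1.027 L.
P constant ⇒ V ∝ T: P₂ = P₁; V₂ = V₁·(T₂/T₁) = 1.125 L.
Reversible adiabatic, γ = 5/3: T₃ = T₂·(P₃/P₂)^((γ−1)/γ) = 689.8 K; V₃ = V₂·(P₂/P₃)^(1/γ) = 1.599 L.

V₃ ≈ 1.60 L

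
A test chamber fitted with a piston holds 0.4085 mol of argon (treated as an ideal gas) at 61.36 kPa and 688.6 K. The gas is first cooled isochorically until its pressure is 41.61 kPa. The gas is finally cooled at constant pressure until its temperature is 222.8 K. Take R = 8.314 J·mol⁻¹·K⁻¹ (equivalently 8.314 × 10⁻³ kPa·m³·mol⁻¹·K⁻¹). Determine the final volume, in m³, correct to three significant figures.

From PV = nRT: V₁ = nRT₁/P₁ = 0.03811 m³.
Isochoric, so P/T is constant: V₂ = V₁; T₂ = T₁·(P₂/P₁) = 467.0 K.
Isobaric, so V/T is constant: P₃ = P₂; V₃ = V₂·(T₃/T₂) = 0.01819 m³.

V₃ ≈ 0.0182 m³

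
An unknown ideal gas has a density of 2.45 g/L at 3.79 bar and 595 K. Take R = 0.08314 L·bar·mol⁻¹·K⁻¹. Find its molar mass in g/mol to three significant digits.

ρ = PM/(RT) ⇒ M = ρRT/P = (2.45 × 0.08314 × 595.0) / 3.79

M ≈ 32.0 g/mol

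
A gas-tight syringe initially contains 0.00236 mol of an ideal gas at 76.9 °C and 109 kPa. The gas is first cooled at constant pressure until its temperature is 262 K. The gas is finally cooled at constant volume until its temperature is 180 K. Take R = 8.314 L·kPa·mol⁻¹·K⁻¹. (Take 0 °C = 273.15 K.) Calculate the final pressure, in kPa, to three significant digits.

P₃ ≈ 74.9 kPa

Convert: T₁ = 350.0 K.
From PV = nRT: V₁ = nRT₁/P₁ = 0.06301 L.
Isobaric, so V/T is constant: P₂ = P₁; V₂ = V₁·(T₂/T₁) = 0.04716 L.
V constant ⇒ P ∝ T: V₃ = V₂; P₃ = P₂·(T₃/T₂) = 74.89 kPa.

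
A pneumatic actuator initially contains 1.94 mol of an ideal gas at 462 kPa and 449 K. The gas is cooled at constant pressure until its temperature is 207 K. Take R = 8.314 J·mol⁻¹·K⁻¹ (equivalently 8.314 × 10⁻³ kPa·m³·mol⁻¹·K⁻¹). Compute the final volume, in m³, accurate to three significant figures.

V₂ ≈ 0.00723 m³

From PV = nRT: V₁ = nRT₁/P₁ = 0.01568 m³.
Isobaric, so V/T is constant: P₂ = P₁; V₂ = V₁·(T₂/T₁) = 0.007227 m³.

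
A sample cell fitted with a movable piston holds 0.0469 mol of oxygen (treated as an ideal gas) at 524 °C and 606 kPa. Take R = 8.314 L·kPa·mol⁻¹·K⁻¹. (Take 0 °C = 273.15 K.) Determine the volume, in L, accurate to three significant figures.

V ≈ 0.513 L

Convert: T = 797.15 K.
PV = nRT ⇒ V = nRT/P = (0.0469 × 8.314 × 797.15) / 606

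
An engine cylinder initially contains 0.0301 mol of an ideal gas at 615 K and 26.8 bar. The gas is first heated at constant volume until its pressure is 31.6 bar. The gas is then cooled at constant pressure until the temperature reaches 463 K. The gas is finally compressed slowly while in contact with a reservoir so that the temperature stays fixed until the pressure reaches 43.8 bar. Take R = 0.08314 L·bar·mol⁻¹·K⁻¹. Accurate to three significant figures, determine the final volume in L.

From PV = nRT: V₁ = nRT₁/P₁ = 0.05743 L.
Isochoric, so P/T is constant: V₂ = V₁; T₂ = T₁·(P₂/P₁) = 725.1 K.
P constant ⇒ V ∝ T: P₃ = P₂; V₃ = V₂·(T₃/T₂) = 0.03667 L.
T constant ⇒ Boyle's law P V = const: T₄ = T₃; V₄ = V₃·(P₃/P₄) = 0.02645 L.

V₄ ≈ 0.0265 L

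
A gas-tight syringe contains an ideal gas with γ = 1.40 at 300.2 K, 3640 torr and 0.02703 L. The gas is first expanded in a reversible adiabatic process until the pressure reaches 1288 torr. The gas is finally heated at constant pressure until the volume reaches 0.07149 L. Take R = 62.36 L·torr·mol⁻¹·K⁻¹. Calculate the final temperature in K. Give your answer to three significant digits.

T₃ ≈ 281 K

Adiabatic (γ = 1.40), T V^(γ−1) and P V^γ constant: T₂ = T₁·(P₂/P₁)^((γ−1)/γ) = 223.1 K; V₂ = V₁·(P₁/P₂)^(1/γ) = 0.05677 L.
Isobaric, so V/T is constant: P₃ = P₂; T₃ = T₂·(V₃/V₂) = 280.9 K.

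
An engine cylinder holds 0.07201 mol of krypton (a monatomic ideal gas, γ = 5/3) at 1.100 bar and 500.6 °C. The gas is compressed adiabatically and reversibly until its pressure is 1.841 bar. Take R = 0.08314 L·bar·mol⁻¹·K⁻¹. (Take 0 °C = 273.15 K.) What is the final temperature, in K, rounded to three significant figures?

T₂ ≈ 951 K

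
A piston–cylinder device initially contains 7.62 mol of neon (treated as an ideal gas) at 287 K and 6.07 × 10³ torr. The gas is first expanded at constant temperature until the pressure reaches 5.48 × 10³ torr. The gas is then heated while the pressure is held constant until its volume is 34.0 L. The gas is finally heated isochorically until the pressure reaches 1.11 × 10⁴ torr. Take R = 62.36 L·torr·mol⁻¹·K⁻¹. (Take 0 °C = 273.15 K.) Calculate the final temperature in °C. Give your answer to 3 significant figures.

From PV = nRT: V₁ = nRT₁/P₁ = 22.47 L.
T constant ⇒ Boyle's law P V = const: T₂ = T₁; V₂ = V₁·(P₁/P₂) = 24.89 L.
P constant ⇒ V ∝ T: P₃ = P₂; T₃ = T₂·(V₃/V₂) = 392.1 K.
Isochoric, so P/T is constant: V₄ = V₃; T₄ = T₃·(P₄/P₃) = 794.2 K.

T₄ ≈ 521 °C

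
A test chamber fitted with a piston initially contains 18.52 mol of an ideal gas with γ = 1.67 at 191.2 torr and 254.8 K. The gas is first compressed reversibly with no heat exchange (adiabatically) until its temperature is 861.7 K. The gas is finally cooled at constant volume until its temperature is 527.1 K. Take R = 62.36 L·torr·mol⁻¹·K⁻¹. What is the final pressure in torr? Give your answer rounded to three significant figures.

P₃ ≈ 2.44e+03 torr

From PV = nRT: V₁ = nRT₁/P₁ = 1539 L.
Adiabatic (γ = 1.67), T V^(γ−1) and P V^γ constant: P₂ = P₁·(T₂/T₁)^(γ/(γ−1)) = 3985 torr; V₂ = V₁·(T₁/T₂)^(1/(γ−1)) = 249.7 L.
V constant ⇒ P ∝ T: V₃ = V₂; P₃ = P₂·(T₃/T₂) = 2438 torr.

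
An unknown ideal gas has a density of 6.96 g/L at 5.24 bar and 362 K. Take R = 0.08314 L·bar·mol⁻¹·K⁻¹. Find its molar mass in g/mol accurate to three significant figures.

M ≈ 40.0 g/mol

ρ = PM/(RT) ⇒ M = ρRT/P = (6.96 × 0.08314 × 362.0) / 5.24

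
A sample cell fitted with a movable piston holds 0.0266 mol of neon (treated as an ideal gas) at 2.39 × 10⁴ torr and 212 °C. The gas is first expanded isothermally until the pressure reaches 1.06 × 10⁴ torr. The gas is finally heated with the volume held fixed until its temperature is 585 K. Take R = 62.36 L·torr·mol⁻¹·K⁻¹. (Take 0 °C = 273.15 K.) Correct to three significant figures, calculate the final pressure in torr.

Convert: T₁ = 485.1 K.
From PV = nRT: V₁ = nRT₁/P₁ = 0.03367 L.
Isothermal, so P V is constant: T₂ = T₁; V₂ = V₁·(P₁/P₂) = 0.07592 L.
V constant ⇒ P ∝ T: V₃ = V₂; P₃ = P₂·(T₃/T₂) = 1.278e+04 torr.

P₃ ≈ 1.28e+04 torr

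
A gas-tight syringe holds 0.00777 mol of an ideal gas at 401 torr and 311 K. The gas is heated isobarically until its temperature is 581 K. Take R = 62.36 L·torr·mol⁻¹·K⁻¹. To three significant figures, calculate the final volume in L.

V₂ ≈ 0.702 L

From PV = nRT: V₁ = nRT₁/P₁ = 0.3758 L.
Isobaric, so V/T is constant: P₂ = P₁; V₂ = V₁·(T₂/T₁) = 0.7020 L.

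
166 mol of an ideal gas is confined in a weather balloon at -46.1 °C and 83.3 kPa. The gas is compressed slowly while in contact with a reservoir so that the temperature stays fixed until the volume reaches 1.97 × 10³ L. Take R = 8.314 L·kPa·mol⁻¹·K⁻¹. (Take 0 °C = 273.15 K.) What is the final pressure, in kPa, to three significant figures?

P₂ ≈ 159 kPa

Convert: T₁ = 227.0 K.
From PV = nRT: V₁ = nRT₁/P₁ = 3762 L.
T constant ⇒ Boyle's law P V = const: T₂ = T₁; P₂ = P₁·(V₁/V₂) = 159.1 kPa.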